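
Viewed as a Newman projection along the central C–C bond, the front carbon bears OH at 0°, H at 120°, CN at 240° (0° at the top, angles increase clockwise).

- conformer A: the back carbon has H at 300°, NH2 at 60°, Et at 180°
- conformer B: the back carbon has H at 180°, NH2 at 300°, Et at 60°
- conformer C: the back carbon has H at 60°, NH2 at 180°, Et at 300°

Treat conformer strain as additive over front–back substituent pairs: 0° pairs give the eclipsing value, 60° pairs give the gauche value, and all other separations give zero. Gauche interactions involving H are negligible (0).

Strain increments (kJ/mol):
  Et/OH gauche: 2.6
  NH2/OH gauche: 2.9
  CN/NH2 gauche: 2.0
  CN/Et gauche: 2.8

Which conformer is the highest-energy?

B

A (staggered): OH–NH2 gauche, CN–Et gauche; 2.9 + 2.8 = 5.7 kJ/mol.
B (staggered): OH–NH2 gauche, OH–Et gauche, CN–NH2 gauche; 2.9 + 2.6 + 2.0 = 7.5 kJ/mol.
C (staggered): OH–Et gauche, CN–NH2 gauche, CN–Et gauche; 2.6 + 2.0 + 2.8 = 7.4 kJ/mol.
B has the highest total (7.5 kJ/mol).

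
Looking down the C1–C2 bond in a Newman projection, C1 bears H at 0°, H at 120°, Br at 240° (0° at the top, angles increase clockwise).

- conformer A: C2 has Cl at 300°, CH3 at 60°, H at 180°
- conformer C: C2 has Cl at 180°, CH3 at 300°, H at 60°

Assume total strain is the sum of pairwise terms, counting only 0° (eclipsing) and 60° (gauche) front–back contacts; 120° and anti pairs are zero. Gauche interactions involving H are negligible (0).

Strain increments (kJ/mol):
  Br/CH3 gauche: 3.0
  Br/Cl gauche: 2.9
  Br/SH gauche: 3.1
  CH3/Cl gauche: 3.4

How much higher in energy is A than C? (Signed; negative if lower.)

A (staggered): Br–Cl gauche; 2.9 = 2.9 kJ/mol.
C (staggered): Br–Cl gauche, Br–CH3 gauche; 2.9 + 3.0 = 5.9 kJ/mol.
E(A) − E(C) = 2.9 − 5.9 = -3.0 kJ/mol.

-3.0 kJ/mol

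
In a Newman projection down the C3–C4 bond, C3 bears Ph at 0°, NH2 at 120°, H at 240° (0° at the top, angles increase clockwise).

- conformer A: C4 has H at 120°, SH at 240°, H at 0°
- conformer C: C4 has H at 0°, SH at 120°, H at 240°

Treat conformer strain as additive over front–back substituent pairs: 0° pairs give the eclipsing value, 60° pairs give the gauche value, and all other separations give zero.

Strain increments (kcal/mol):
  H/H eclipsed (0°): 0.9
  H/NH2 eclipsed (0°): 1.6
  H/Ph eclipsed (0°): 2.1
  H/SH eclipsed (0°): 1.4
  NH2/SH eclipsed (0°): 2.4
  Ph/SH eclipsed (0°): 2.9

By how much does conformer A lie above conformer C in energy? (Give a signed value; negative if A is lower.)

A is eclipsed. Ph at 0° is eclipsed with H at 0° (2.1); NH2 at 120° is eclipsed with H at 120° (1.6); H at 240° is eclipsed with SH at 240° (1.4). Total 5.1 kcal/mol.
C is eclipsed. Ph at 0° is eclipsed with H at 0° (2.1); NH2 at 120° is eclipsed with SH at 120° (2.4); H at 240° is eclipsed with H at 240° (0.9). Total 5.4 kcal/mol.
E(A) − E(C) = 5.1 − 5.4 = -0.3 kcal/mol.

-0.3 kcal/mol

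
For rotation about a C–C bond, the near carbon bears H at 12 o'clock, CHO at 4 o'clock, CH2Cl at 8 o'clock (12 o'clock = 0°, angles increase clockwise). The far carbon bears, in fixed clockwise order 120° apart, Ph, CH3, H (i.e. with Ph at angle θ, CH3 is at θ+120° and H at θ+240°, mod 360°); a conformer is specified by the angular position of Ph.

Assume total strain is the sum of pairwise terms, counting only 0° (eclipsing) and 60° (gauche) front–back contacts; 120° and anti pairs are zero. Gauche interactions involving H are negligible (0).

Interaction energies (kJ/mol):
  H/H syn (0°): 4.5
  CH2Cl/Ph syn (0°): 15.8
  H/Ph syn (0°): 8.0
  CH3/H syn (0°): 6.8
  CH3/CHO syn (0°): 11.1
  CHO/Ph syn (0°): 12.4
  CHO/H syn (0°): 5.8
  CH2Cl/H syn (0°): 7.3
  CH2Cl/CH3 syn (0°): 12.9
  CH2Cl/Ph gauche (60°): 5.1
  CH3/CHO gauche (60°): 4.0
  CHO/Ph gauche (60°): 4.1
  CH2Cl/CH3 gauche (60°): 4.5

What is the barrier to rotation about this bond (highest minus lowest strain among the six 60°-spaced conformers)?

20.7 kJ/mol

Ph at 0° (eclipsed): H(0°)/Ph(0°) eclipsed 8.0; CHO(120°)/CH3(120°) eclipsed 11.1; CH2Cl(240°)/H(240°) eclipsed 7.3 → 26.4 kJ/mol.
Ph at 60° (staggered): CHO(120°)/Ph(60°) gauche 4.1; CHO(120°)/CH3(180°) gauche 4.0; CH2Cl(240°)/CH3(180°) gauche 4.5 → 12.6 kJ/mol.
Ph at 120° (eclipsed): H(0°)/H(0°) eclipsed 4.5; CHO(120°)/Ph(120°) eclipsed 12.4; CH2Cl(240°)/CH3(240°) eclipsed 12.9 → 29.8 kJ/mol.
Ph at 180° (staggered): CHO(120°)/Ph(180°) gauche 4.1; CH2Cl(240°)/Ph(180°) gauche 5.1; CH2Cl(240°)/CH3(300°) gauche 4.5 → 13.7 kJ/mol.
Ph at 240° (eclipsed): H(0°)/CH3(0°) eclipsed 6.8; CHO(120°)/H(120°) eclipsed 5.8; CH2Cl(240°)/Ph(240°) eclipsed 15.8 → 28.4 kJ/mol.
Ph at 300° (staggered): CHO(120°)/CH3(60°) gauche 4.0; CH2Cl(240°)/Ph(300°) gauche 5.1 → 9.1 kJ/mol.
Max at 120° (29.8 kJ/mol), min at 300° (9.1 kJ/mol); barrier = 20.7 kJ/mol.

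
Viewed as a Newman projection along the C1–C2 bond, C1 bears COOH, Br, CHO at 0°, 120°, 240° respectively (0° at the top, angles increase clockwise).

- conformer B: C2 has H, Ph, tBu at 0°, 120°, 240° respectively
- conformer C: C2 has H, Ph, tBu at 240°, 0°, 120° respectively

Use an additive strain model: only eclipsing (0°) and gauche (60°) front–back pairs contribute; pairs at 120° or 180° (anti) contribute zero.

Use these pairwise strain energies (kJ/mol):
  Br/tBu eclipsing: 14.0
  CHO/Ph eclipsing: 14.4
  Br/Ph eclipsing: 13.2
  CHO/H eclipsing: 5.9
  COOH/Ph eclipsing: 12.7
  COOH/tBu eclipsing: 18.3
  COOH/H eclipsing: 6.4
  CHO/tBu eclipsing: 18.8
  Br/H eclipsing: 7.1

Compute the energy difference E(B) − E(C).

B (eclipsed): COOH(0°)/H(0°) eclipsed 6.4; Br(120°)/Ph(120°) eclipsed 13.2; CHO(240°)/tBu(240°) eclipsed 18.8 → 38.4 kJ/mol.
C (eclipsed): COOH(0°)/Ph(0°) eclipsed 12.7; Br(120°)/tBu(120°) eclipsed 14.0; CHO(240°)/H(240°) eclipsed 5.9 → 32.6 kJ/mol.
E(B) − E(C) = 38.4 − 32.6 = +5.8 kJ/mol.

+5.8 kJ/mol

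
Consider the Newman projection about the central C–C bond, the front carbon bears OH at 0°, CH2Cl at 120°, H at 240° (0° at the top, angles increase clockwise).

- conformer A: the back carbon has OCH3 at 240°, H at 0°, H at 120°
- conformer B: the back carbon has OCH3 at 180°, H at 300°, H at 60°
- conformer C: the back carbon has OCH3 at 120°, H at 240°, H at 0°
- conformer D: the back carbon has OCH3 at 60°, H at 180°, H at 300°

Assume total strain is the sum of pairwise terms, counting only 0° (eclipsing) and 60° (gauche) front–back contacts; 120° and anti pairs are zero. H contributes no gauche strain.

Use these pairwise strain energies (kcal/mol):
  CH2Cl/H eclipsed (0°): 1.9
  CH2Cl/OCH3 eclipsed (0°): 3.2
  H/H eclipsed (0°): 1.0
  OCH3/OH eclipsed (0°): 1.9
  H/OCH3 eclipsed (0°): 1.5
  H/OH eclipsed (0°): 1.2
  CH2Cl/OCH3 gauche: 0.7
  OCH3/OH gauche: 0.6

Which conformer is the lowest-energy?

B

A (eclipsed): OH–H eclipsed, CH2Cl–H eclipsed, H–OCH3 eclipsed; 1.2 + 1.9 + 1.5 = 4.6 kcal/mol.
B (staggered): CH2Cl–OCH3 gauche; 0.7 = 0.7 kcal/mol.
C (eclipsed): OH–H eclipsed, CH2Cl–OCH3 eclipsed, H–H eclipsed; 1.2 + 3.2 + 1.0 = 5.4 kcal/mol.
D (staggered): OH–OCH3 gauche, CH2Cl–OCH3 gauche; 0.6 + 0.7 = 1.3 kcal/mol.
B has the lowest total (0.7 kcal/mol).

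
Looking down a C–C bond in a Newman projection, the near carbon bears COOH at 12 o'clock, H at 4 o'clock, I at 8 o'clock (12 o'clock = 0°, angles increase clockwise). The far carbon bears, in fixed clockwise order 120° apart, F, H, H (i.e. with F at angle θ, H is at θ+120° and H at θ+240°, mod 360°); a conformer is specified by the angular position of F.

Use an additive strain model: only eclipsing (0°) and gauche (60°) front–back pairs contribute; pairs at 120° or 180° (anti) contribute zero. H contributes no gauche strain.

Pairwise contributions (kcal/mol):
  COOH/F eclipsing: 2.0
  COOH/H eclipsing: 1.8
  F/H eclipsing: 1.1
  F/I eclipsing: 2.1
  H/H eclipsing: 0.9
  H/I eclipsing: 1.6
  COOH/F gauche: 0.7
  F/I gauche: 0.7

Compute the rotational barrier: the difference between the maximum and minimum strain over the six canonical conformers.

F at 0° (eclipsed): COOH–F eclipsed, H–H eclipsed, I–H eclipsed; 2.0 + 0.9 + 1.6 = 4.5 kcal/mol.
F at 60° (staggered): COOH–F gauche; 0.7 = 0.7 kcal/mol.
F at 120° (eclipsed): COOH–H eclipsed, H–F eclipsed, I–H eclipsed; 1.8 + 1.1 + 1.6 = 4.5 kcal/mol.
F at 180° (staggered): I–F gauche; 0.7 = 0.7 kcal/mol.
F at 240° (eclipsed): COOH–H eclipsed, H–H eclipsed, I–F eclipsed; 1.8 + 0.9 + 2.1 = 4.8 kcal/mol.
F at 300° (staggered): COOH–F gauche, I–F gauche; 0.7 + 0.7 = 1.4 kcal/mol.
Max at 240° (4.8 kcal/mol), min at 60° (0.7 kcal/mol); barrier = 4.1 kcal/mol.

4.1 kcal/mol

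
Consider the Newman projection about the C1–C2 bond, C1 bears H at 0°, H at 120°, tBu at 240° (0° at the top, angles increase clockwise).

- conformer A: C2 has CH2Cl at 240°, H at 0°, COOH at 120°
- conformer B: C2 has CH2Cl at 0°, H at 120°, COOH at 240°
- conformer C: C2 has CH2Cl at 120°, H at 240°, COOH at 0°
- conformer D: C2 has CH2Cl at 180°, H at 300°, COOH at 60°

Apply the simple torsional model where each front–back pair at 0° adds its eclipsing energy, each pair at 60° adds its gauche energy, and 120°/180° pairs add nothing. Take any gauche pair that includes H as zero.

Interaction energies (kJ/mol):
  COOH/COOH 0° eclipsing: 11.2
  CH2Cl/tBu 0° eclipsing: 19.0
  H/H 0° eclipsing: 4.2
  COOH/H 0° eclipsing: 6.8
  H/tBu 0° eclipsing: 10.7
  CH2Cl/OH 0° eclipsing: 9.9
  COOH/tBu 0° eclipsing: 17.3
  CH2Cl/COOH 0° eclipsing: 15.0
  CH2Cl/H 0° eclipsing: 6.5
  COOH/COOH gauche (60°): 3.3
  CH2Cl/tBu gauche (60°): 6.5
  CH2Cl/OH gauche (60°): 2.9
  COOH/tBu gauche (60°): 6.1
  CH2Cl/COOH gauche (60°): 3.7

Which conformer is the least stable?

A

A (eclipsed): H(0°)/H(0°) eclipsed 4.2; H(120°)/COOH(120°) eclipsed 6.8; tBu(240°)/CH2Cl(240°) eclipsed 19.0 → 30.0 kJ/mol.
B (eclipsed): H(0°)/CH2Cl(0°) eclipsed 6.5; H(120°)/H(120°) eclipsed 4.2; tBu(240°)/COOH(240°) eclipsed 17.3 → 28.0 kJ/mol.
C (eclipsed): H(0°)/COOH(0°) eclipsed 6.8; H(120°)/CH2Cl(120°) eclipsed 6.5; tBu(240°)/H(240°) eclipsed 10.7 → 24.0 kJ/mol.
D (staggered): tBu(240°)/CH2Cl(180°) gauche 6.5 → 6.5 kJ/mol.
A has the highest total (30.0 kJ/mol).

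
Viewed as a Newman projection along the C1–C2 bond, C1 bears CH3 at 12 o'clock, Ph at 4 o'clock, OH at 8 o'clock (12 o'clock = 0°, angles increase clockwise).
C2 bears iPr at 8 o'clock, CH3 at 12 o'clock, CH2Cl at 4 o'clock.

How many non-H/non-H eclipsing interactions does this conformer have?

3

Non-H eclipsing pairs: CH3(0°)/CH3(0°); Ph(120°)/CH2Cl(120°); OH(240°)/iPr(240°) — 3 interactions.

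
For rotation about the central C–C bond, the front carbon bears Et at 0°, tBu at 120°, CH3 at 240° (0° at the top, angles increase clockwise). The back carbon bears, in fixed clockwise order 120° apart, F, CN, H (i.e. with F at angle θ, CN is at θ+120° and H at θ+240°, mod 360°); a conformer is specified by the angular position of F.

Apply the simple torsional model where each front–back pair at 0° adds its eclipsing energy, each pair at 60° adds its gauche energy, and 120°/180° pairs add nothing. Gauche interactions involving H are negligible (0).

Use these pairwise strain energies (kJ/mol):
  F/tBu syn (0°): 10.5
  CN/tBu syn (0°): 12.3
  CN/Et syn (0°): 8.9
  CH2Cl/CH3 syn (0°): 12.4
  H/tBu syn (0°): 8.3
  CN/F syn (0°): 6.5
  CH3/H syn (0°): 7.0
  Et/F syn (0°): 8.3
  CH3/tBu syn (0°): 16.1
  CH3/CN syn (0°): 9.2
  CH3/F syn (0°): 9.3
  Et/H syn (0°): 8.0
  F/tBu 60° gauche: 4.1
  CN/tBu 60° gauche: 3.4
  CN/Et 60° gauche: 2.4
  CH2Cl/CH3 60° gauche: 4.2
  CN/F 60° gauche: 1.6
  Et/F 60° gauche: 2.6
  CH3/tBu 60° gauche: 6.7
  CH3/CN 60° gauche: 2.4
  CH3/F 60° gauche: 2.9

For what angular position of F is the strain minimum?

F at 0° (eclipsed): Et(0°)/F(0°) eclipsed 8.3; tBu(120°)/CN(120°) eclipsed 12.3; CH3(240°)/H(240°) eclipsed 7.0 → 27.6 kJ/mol.
F at 60° (staggered): Et(0°)/F(60°) gauche 2.6; tBu(120°)/F(60°) gauche 4.1; tBu(120°)/CN(180°) gauche 3.4; CH3(240°)/CN(180°) gauche 2.4 → 12.5 kJ/mol.
F at 120° (eclipsed): Et(0°)/H(0°) eclipsed 8.0; tBu(120°)/F(120°) eclipsed 10.5; CH3(240°)/CN(240°) eclipsed 9.2 → 27.7 kJ/mol.
F at 180° (staggered): Et(0°)/CN(300°) gauche 2.4; tBu(120°)/F(180°) gauche 4.1; CH3(240°)/F(180°) gauche 2.9; CH3(240°)/CN(300°) gauche 2.4 → 11.8 kJ/mol.
F at 240° (eclipsed): Et(0°)/CN(0°) eclipsed 8.9; tBu(120°)/H(120°) eclipsed 8.3; CH3(240°)/F(240°) eclipsed 9.3 → 26.5 kJ/mol.
F at 300° (staggered): Et(0°)/F(300°) gauche 2.6; Et(0°)/CN(60°) gauche 2.4; tBu(120°)/CN(60°) gauche 3.4; CH3(240°)/F(300°) gauche 2.9 → 11.3 kJ/mol.
The minimum (11.3 kJ/mol) occurs with F at 300°.

300°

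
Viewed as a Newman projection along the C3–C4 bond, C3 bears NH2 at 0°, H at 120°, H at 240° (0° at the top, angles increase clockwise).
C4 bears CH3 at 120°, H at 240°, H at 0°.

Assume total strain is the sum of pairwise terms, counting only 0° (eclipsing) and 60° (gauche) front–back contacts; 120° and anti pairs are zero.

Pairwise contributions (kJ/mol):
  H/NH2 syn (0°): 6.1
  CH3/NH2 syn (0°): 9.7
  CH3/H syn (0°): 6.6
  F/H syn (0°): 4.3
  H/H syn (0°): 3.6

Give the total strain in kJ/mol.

This conformer is eclipsed. NH2 at 0° is eclipsed with H at 0° (6.1); H at 120° is eclipsed with CH3 at 120° (6.6); H at 240° is eclipsed with H at 240° (3.6). Total 16.3 kJ/mol.

16.3 kJ/mol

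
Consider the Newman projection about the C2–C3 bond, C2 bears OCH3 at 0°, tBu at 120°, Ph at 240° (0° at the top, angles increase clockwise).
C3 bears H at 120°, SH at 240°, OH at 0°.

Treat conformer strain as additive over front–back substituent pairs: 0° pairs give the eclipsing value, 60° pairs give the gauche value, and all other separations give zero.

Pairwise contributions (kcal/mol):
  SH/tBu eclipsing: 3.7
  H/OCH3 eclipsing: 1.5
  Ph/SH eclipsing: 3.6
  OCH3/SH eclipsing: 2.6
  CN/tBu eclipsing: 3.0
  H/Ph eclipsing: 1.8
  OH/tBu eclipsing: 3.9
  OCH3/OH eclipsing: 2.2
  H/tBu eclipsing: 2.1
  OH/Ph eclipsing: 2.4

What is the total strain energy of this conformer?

This conformer (eclipsed): OCH3–OH eclipsed, tBu–H eclipsed, Ph–SH eclipsed; 2.2 + 2.1 + 3.6 = 7.9 kcal/mol.

7.9 kcal/mol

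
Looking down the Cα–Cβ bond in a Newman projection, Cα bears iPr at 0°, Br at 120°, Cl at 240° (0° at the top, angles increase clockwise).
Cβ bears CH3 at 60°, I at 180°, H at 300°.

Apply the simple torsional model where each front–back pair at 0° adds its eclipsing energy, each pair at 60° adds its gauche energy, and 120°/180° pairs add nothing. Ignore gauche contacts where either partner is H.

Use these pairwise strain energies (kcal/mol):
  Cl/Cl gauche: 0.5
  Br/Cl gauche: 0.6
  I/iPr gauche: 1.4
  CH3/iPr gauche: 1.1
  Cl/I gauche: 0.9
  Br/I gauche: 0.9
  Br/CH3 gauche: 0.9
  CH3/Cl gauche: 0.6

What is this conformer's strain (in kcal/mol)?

This conformer is staggered. iPr at 0° is gauche with CH3 at 60° (1.1); Br at 120° is gauche with CH3 at 60° (0.9); Br at 120° is gauche with I at 180° (0.9); Cl at 240° is gauche with I at 180° (0.9). Total 3.8 kcal/mol.

3.8 kcal/mol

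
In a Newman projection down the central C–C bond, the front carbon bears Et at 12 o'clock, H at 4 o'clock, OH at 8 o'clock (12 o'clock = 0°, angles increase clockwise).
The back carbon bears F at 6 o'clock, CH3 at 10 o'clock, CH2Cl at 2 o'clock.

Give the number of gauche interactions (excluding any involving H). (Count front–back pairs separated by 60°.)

4

Non-H gauche pairs: Et(0°)/CH3(300°); Et(0°)/CH2Cl(60°); OH(240°)/F(180°); OH(240°)/CH3(300°) — 4 interactions.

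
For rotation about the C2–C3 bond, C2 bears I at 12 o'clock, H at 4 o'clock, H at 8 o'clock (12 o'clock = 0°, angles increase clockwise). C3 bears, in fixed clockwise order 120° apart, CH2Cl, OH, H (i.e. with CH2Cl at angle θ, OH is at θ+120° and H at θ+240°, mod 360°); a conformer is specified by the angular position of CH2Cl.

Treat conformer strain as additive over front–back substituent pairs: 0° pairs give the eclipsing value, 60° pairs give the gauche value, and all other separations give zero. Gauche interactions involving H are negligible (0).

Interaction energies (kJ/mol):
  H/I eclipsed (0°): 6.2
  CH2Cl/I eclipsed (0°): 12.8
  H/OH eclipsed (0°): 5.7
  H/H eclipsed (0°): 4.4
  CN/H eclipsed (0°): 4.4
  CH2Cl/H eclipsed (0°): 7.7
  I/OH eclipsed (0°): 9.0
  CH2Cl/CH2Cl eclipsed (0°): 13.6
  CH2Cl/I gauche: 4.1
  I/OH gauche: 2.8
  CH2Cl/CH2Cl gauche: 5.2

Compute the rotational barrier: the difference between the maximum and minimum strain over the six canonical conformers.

CH2Cl at 0° (eclipsed): I–CH2Cl eclipsed, H–OH eclipsed, H–H eclipsed; 12.8 + 5.7 + 4.4 = 22.9 kJ/mol.
CH2Cl at 60° (staggered): I–CH2Cl gauche; 4.1 = 4.1 kJ/mol.
CH2Cl at 120° (eclipsed): I–H eclipsed, H–CH2Cl eclipsed, H–OH eclipsed; 6.2 + 7.7 + 5.7 = 19.6 kJ/mol.
CH2Cl at 180° (staggered): I–OH gauche; 2.8 = 2.8 kJ/mol.
CH2Cl at 240° (eclipsed): I–OH eclipsed, H–H eclipsed, H–CH2Cl eclipsed; 9.0 + 4.4 + 7.7 = 21.1 kJ/mol.
CH2Cl at 300° (staggered): I–CH2Cl gauche, I–OH gauche; 4.1 + 2.8 = 6.9 kJ/mol.
Max at 0° (22.9 kJ/mol), min at 180° (2.8 kJ/mol); barrier = 20.1 kJ/mol.

20.1 kJ/mol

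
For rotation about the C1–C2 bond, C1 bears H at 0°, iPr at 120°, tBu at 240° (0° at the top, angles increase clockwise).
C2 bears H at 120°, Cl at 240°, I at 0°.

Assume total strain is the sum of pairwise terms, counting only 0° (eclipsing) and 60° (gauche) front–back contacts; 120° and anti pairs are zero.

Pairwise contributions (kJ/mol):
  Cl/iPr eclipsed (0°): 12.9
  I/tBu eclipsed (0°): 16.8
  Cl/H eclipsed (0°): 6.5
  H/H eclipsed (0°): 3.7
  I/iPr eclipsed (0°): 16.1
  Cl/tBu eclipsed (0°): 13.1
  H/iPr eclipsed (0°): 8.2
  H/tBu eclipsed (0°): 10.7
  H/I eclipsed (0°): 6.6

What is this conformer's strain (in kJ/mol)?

27.9 kJ/mol

This conformer is eclipsed. H at 0° is eclipsed with I at 0° (6.6); iPr at 120° is eclipsed with H at 120° (8.2); tBu at 240° is eclipsed with Cl at 240° (13.1). Total 27.9 kJ/mol.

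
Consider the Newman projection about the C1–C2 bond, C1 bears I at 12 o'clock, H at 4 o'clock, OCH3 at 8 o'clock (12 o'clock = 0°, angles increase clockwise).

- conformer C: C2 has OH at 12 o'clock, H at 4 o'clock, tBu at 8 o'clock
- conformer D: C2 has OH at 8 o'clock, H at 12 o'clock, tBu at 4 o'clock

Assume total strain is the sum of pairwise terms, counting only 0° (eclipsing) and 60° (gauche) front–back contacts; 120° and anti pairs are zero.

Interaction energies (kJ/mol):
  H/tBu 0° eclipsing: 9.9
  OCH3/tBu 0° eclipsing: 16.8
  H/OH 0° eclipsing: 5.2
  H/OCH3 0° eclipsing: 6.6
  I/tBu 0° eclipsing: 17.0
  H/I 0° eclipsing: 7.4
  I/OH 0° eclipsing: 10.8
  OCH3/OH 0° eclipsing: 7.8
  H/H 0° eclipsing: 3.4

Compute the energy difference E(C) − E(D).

C (eclipsed): I(0°)/OH(0°) eclipsed 10.8; H(120°)/H(120°) eclipsed 3.4; OCH3(240°)/tBu(240°) eclipsed 16.8 → 31.0 kJ/mol.
D (eclipsed): I(0°)/H(0°) eclipsed 7.4; H(120°)/tBu(120°) eclipsed 9.9; OCH3(240°)/OH(240°) eclipsed 7.8 → 25.1 kJ/mol.
E(C) − E(D) = 31.0 − 25.1 = +5.9 kJ/mol.

+5.9 kJ/mol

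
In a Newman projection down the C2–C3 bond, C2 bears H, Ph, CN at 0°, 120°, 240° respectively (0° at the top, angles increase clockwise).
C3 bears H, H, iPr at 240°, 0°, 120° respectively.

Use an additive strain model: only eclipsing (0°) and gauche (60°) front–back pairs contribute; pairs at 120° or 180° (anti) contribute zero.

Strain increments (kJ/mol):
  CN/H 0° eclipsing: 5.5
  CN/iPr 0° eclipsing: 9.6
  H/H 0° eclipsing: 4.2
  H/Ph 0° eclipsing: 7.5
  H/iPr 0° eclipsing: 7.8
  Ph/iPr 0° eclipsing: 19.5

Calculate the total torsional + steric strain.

29.2 kJ/mol

This conformer (eclipsed): H–H eclipsed, Ph–iPr eclipsed, CN–H eclipsed; 4.2 + 19.5 + 5.5 = 29.2 kJ/mol.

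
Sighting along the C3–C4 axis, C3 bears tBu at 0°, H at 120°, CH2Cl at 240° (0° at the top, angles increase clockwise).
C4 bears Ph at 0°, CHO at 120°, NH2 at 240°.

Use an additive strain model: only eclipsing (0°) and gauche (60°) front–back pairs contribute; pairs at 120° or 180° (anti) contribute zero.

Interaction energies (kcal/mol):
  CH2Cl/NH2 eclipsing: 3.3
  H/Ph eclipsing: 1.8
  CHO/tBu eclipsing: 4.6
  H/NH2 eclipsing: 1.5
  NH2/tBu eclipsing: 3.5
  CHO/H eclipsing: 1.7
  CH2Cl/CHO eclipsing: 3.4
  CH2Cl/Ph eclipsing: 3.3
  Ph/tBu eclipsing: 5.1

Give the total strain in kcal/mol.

This conformer (eclipsed): tBu(0°)/Ph(0°) eclipsed 5.1; H(120°)/CHO(120°) eclipsed 1.7; CH2Cl(240°)/NH2(240°) eclipsed 3.3 → 10.1 kcal/mol.

10.1 kcal/mol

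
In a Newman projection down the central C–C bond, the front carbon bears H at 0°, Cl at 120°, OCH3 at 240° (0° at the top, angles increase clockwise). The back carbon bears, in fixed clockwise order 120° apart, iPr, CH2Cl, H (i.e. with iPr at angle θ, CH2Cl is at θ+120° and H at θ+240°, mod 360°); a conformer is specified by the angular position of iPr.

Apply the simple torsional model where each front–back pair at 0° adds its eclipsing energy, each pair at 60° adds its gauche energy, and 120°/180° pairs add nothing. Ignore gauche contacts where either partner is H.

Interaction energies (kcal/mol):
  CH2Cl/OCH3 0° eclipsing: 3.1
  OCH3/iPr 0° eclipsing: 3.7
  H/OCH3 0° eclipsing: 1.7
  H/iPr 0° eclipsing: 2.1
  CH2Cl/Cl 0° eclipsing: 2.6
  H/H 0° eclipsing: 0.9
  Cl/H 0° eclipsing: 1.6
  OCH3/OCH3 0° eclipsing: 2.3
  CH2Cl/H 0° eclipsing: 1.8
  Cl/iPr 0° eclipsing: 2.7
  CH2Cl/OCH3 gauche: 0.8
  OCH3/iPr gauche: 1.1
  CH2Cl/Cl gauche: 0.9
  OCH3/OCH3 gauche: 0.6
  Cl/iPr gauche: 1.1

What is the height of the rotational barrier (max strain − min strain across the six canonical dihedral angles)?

iPr at 0° (eclipsed): H(0°)/iPr(0°) eclipsed 2.1; Cl(120°)/CH2Cl(120°) eclipsed 2.6; OCH3(240°)/H(240°) eclipsed 1.7 → 6.4 kcal/mol.
iPr at 60° (staggered): Cl(120°)/iPr(60°) gauche 1.1; Cl(120°)/CH2Cl(180°) gauche 0.9; OCH3(240°)/CH2Cl(180°) gauche 0.8 → 2.8 kcal/mol.
iPr at 120° (eclipsed): H(0°)/H(0°) eclipsed 0.9; Cl(120°)/iPr(120°) eclipsed 2.7; OCH3(240°)/CH2Cl(240°) eclipsed 3.1 → 6.7 kcal/mol.
iPr at 180° (staggered): Cl(120°)/iPr(180°) gauche 1.1; OCH3(240°)/iPr(180°) gauche 1.1; OCH3(240°)/CH2Cl(300°) gauche 0.8 → 3.0 kcal/mol.
iPr at 240° (eclipsed): H(0°)/CH2Cl(0°) eclipsed 1.8; Cl(120°)/H(120°) eclipsed 1.6; OCH3(240°)/iPr(240°) eclipsed 3.7 → 7.1 kcal/mol.
iPr at 300° (staggered): Cl(120°)/CH2Cl(60°) gauche 0.9; OCH3(240°)/iPr(300°) gauche 1.1 → 2.0 kcal/mol.
Max at 240° (7.1 kcal/mol), min at 300° (2.0 kcal/mol); barrier = 5.1 kcal/mol.

5.1 kcal/mol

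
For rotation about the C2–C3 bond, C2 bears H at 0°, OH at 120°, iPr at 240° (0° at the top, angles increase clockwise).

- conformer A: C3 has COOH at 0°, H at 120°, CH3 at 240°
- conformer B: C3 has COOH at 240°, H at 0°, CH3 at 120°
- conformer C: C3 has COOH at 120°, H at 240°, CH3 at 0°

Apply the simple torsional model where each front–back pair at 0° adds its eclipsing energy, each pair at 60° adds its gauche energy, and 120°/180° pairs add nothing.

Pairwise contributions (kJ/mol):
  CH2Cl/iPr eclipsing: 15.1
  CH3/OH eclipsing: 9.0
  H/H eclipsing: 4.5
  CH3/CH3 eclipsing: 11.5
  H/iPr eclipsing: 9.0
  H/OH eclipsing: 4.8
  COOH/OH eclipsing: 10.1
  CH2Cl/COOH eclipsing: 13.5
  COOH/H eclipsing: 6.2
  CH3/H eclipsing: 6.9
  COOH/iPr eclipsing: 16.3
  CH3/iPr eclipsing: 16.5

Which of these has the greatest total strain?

B

A (eclipsed): H(0°)/COOH(0°) eclipsed 6.2; OH(120°)/H(120°) eclipsed 4.8; iPr(240°)/CH3(240°) eclipsed 16.5 → 27.5 kJ/mol.
B (eclipsed): H(0°)/H(0°) eclipsed 4.5; OH(120°)/CH3(120°) eclipsed 9.0; iPr(240°)/COOH(240°) eclipsed 16.3 → 29.8 kJ/mol.
C (eclipsed): H(0°)/CH3(0°) eclipsed 6.9; OH(120°)/COOH(120°) eclipsed 10.1; iPr(240°)/H(240°) eclipsed 9.0 → 26.0 kJ/mol.
B has the highest total (29.8 kJ/mol).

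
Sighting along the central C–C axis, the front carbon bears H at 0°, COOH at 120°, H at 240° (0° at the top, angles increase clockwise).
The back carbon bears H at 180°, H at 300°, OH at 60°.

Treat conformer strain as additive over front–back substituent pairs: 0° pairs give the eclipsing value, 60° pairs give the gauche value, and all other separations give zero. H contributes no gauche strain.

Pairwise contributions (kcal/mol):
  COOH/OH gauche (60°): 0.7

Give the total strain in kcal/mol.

0.7 kcal/mol

This conformer (staggered): COOH(120°)/OH(60°) gauche 0.7 → 0.7 kcal/mol.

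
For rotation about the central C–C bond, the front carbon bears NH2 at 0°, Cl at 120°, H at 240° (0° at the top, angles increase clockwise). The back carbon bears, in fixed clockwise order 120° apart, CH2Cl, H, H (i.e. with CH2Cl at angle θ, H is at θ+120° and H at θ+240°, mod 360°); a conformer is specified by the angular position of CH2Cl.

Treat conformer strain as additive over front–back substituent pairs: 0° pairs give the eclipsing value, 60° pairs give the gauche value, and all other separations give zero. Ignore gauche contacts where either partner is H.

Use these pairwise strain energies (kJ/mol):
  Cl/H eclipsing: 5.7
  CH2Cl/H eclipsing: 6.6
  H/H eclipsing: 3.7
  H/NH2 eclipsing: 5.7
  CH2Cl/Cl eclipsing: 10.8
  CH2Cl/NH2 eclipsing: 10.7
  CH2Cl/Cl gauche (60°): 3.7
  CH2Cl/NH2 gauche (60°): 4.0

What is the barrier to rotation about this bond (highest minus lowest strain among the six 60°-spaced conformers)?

CH2Cl at 0° is eclipsed. NH2 at 0° is eclipsed with CH2Cl at 0° (10.7); Cl at 120° is eclipsed with H at 120° (5.7); H at 240° is eclipsed with H at 240° (3.7). Total 20.1 kJ/mol.
CH2Cl at 60° is staggered. NH2 at 0° is gauche with CH2Cl at 60° (4.0); Cl at 120° is gauche with CH2Cl at 60° (3.7). Total 7.7 kJ/mol.
CH2Cl at 120° is eclipsed. NH2 at 0° is eclipsed with H at 0° (5.7); Cl at 120° is eclipsed with CH2Cl at 120° (10.8); H at 240° is eclipsed with H at 240° (3.7). Total 20.2 kJ/mol.
CH2Cl at 180° is staggered. Cl at 120° is gauche with CH2Cl at 180° (3.7). Total 3.7 kJ/mol.
CH2Cl at 240° is eclipsed. NH2 at 0° is eclipsed with H at 0° (5.7); Cl at 120° is eclipsed with H at 120° (5.7); H at 240° is eclipsed with CH2Cl at 240° (6.6). Total 18.0 kJ/mol.
CH2Cl at 300° is staggered. NH2 at 0° is gauche with CH2Cl at 300° (4.0). Total 4.0 kJ/mol.
Max at 120° (20.2 kJ/mol), min at 180° (3.7 kJ/mol); barrier = 16.5 kJ/mol.

16.5 kJ/mol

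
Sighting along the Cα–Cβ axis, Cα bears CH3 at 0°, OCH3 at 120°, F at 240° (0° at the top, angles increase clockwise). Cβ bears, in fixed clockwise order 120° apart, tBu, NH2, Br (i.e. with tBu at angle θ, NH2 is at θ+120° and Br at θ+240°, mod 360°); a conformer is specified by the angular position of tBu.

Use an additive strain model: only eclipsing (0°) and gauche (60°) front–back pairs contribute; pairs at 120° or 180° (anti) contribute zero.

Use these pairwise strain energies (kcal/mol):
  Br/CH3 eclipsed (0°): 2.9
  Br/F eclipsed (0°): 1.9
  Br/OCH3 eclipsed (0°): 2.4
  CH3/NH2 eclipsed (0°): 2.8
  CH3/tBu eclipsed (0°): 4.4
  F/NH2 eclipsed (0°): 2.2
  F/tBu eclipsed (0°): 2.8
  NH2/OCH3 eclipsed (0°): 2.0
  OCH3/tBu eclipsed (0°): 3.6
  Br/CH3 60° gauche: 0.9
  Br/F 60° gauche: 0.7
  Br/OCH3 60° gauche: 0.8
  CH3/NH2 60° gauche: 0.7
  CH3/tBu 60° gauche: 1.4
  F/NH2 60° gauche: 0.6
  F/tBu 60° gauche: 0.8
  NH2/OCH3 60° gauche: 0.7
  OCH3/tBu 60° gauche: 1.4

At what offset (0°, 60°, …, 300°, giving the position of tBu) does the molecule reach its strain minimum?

300°

tBu at 0° (eclipsed): CH3(0°)/tBu(0°) eclipsed 4.4; OCH3(120°)/NH2(120°) eclipsed 2.0; F(240°)/Br(240°) eclipsed 1.9 → 8.3 kcal/mol.
tBu at 60° (staggered): CH3(0°)/tBu(60°) gauche 1.4; CH3(0°)/Br(300°) gauche 0.9; OCH3(120°)/tBu(60°) gauche 1.4; OCH3(120°)/NH2(180°) gauche 0.7; F(240°)/NH2(180°) gauche 0.6; F(240°)/Br(300°) gauche 0.7 → 5.7 kcal/mol.
tBu at 120° (eclipsed): CH3(0°)/Br(0°) eclipsed 2.9; OCH3(120°)/tBu(120°) eclipsed 3.6; F(240°)/NH2(240°) eclipsed 2.2 → 8.7 kcal/mol.
tBu at 180° (staggered): CH3(0°)/NH2(300°) gauche 0.7; CH3(0°)/Br(60°) gauche 0.9; OCH3(120°)/tBu(180°) gauche 1.4; OCH3(120°)/Br(60°) gauche 0.8; F(240°)/tBu(180°) gauche 0.8; F(240°)/NH2(300°) gauche 0.6 → 5.2 kcal/mol.
tBu at 240° (eclipsed): CH3(0°)/NH2(0°) eclipsed 2.8; OCH3(120°)/Br(120°) eclipsed 2.4; F(240°)/tBu(240°) eclipsed 2.8 → 8.0 kcal/mol.
tBu at 300° (staggered): CH3(0°)/tBu(300°) gauche 1.4; CH3(0°)/NH2(60°) gauche 0.7; OCH3(120°)/NH2(60°) gauche 0.7; OCH3(120°)/Br(180°) gauche 0.8; F(240°)/tBu(300°) gauche 0.8; F(240°)/Br(180°) gauche 0.7 → 5.1 kcal/mol.
The minimum (5.1 kcal/mol) occurs with tBu at 300°.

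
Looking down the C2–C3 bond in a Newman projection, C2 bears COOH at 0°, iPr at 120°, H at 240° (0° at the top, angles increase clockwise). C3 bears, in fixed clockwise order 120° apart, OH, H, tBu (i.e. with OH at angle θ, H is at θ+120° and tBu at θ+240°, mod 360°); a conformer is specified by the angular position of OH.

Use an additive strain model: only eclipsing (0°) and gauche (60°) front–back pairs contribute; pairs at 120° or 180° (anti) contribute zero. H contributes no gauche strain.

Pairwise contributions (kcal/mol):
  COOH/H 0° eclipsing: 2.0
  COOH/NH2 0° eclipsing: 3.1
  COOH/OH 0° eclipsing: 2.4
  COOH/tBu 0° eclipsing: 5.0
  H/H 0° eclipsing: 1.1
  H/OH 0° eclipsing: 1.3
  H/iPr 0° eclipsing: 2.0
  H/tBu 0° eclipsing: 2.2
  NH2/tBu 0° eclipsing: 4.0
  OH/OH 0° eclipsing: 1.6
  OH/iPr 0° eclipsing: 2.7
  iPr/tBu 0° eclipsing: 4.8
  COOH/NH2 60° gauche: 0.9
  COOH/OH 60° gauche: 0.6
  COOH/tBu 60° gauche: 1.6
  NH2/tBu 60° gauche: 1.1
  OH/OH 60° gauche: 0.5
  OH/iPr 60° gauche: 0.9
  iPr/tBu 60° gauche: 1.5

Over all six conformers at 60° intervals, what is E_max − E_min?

OH at 0° (eclipsed): COOH(0°)/OH(0°) eclipsed 2.4; iPr(120°)/H(120°) eclipsed 2.0; H(240°)/tBu(240°) eclipsed 2.2 → 6.6 kcal/mol.
OH at 60° (staggered): COOH(0°)/OH(60°) gauche 0.6; COOH(0°)/tBu(300°) gauche 1.6; iPr(120°)/OH(60°) gauche 0.9 → 3.1 kcal/mol.
OH at 120° (eclipsed): COOH(0°)/tBu(0°) eclipsed 5.0; iPr(120°)/OH(120°) eclipsed 2.7; H(240°)/H(240°) eclipsed 1.1 → 8.8 kcal/mol.
OH at 180° (staggered): COOH(0°)/tBu(60°) gauche 1.6; iPr(120°)/OH(180°) gauche 0.9; iPr(120°)/tBu(60°) gauche 1.5 → 4.0 kcal/mol.
OH at 240° (eclipsed): COOH(0°)/H(0°) eclipsed 2.0; iPr(120°)/tBu(120°) eclipsed 4.8; H(240°)/OH(240°) eclipsed 1.3 → 8.1 kcal/mol.
OH at 300° (staggered): COOH(0°)/OH(300°) gauche 0.6; iPr(120°)/tBu(180°) gauche 1.5 → 2.1 kcal/mol.
Max at 120° (8.8 kcal/mol), min at 300° (2.1 kcal/mol); barrier = 6.7 kcal/mol.

6.7 kcal/mol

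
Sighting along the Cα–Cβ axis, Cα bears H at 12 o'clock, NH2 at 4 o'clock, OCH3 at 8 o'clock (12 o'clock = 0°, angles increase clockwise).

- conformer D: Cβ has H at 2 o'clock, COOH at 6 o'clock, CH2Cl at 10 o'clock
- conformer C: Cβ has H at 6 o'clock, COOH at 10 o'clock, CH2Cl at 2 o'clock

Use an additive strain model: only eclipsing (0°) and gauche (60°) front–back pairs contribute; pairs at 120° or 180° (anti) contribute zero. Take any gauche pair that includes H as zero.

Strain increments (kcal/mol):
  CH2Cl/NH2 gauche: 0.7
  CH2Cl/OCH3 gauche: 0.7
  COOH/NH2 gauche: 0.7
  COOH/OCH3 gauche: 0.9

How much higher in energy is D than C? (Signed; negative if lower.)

D (staggered): NH2(120°)/COOH(180°) gauche 0.7; OCH3(240°)/COOH(180°) gauche 0.9; OCH3(240°)/CH2Cl(300°) gauche 0.7 → 2.3 kcal/mol.
C (staggered): NH2(120°)/CH2Cl(60°) gauche 0.7; OCH3(240°)/COOH(300°) gauche 0.9 → 1.6 kcal/mol.
E(D) − E(C) = 2.3 − 1.6 = +0.7 kcal/mol.

+0.7 kcal/mol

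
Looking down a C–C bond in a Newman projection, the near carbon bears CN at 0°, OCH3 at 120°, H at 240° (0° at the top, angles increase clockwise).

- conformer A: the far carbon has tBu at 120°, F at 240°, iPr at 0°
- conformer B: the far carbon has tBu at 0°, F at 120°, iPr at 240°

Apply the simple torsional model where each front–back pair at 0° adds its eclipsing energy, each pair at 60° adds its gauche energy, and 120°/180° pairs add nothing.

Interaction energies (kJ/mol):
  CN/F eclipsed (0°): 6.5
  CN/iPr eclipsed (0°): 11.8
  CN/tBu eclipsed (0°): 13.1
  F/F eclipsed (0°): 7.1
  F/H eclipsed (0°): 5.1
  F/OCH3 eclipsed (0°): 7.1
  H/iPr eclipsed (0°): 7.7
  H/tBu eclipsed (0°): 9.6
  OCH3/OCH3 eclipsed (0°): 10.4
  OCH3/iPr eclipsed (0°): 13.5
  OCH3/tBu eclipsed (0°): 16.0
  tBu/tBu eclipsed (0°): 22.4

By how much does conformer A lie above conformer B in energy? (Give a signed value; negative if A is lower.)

A (eclipsed): CN–iPr eclipsed, OCH3–tBu eclipsed, H–F eclipsed; 11.8 + 16.0 + 5.1 = 32.9 kJ/mol.
B (eclipsed): CN–tBu eclipsed, OCH3–F eclipsed, H–iPr eclipsed; 13.1 + 7.1 + 7.7 = 27.9 kJ/mol.
E(A) − E(B) = 32.9 − 27.9 = +5.0 kJ/mol.

+5.0 kJ/mol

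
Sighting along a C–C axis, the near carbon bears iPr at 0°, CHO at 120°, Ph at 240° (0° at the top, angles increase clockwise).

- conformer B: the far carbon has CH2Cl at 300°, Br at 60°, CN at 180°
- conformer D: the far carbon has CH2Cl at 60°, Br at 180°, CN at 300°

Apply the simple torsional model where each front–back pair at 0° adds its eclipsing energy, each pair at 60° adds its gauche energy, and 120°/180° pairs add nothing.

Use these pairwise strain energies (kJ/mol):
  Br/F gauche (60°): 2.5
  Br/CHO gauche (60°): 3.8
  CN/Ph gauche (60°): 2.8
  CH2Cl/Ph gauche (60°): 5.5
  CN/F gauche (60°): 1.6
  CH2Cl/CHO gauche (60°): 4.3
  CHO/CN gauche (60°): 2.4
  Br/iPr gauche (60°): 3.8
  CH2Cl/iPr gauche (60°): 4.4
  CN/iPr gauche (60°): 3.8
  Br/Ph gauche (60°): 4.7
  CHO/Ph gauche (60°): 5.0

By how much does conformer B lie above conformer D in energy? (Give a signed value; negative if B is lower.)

-1.1 kJ/mol

B (staggered): iPr–CH2Cl gauche, iPr–Br gauche, CHO–Br gauche, CHO–CN gauche, Ph–CH2Cl gauche, Ph–CN gauche; 4.4 + 3.8 + 3.8 + 2.4 + 5.5 + 2.8 = 22.7 kJ/mol.
D (staggered): iPr–CH2Cl gauche, iPr–CN gauche, CHO–CH2Cl gauche, CHO–Br gauche, Ph–Br gauche, Ph–CN gauche; 4.4 + 3.8 + 4.3 + 3.8 + 4.7 + 2.8 = 23.8 kJ/mol.
E(B) − E(D) = 22.7 − 23.8 = -1.1 kJ/mol.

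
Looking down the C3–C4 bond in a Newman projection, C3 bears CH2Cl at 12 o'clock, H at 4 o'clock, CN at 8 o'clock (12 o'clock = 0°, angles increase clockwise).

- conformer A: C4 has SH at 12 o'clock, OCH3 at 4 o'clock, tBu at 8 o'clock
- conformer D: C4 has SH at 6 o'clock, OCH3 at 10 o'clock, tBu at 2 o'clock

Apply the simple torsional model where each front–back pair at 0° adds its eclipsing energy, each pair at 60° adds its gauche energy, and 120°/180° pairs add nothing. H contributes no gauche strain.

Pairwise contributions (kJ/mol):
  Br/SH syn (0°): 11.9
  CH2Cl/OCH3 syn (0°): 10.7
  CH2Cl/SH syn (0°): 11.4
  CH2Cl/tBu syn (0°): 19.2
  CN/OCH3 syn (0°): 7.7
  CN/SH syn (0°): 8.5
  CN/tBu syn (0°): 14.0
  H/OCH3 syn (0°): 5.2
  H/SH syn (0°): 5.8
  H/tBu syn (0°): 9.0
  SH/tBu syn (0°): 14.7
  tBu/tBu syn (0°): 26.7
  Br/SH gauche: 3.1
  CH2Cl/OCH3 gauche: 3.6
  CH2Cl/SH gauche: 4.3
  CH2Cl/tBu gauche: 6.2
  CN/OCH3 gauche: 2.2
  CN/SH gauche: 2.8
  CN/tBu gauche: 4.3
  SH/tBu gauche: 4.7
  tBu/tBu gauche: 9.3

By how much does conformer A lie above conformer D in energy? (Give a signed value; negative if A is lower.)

A (eclipsed): CH2Cl–SH eclipsed, H–OCH3 eclipsed, CN–tBu eclipsed; 11.4 + 5.2 + 14.0 = 30.6 kJ/mol.
D (staggered): CH2Cl–OCH3 gauche, CH2Cl–tBu gauche, CN–SH gauche, CN–OCH3 gauche; 3.6 + 6.2 + 2.8 + 2.2 = 14.8 kJ/mol.
E(A) − E(D) = 30.6 − 14.8 = +15.8 kJ/mol.

+15.8 kJ/mol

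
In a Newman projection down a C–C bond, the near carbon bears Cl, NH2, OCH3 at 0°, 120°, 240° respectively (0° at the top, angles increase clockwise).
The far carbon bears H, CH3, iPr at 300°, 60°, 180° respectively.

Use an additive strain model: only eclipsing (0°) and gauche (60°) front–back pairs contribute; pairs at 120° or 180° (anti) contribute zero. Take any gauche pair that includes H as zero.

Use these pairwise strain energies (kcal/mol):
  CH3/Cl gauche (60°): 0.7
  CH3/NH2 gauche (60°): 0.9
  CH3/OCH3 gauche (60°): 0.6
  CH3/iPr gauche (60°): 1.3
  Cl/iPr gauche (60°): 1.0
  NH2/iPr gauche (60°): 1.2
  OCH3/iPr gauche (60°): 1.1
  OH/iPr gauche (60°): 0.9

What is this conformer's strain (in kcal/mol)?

3.9 kcal/mol

This conformer is staggered. Cl at 0° is gauche with CH3 at 60° (0.7); NH2 at 120° is gauche with CH3 at 60° (0.9); NH2 at 120° is gauche with iPr at 180° (1.2); OCH3 at 240° is gauche with iPr at 180° (1.1). Total 3.9 kcal/mol.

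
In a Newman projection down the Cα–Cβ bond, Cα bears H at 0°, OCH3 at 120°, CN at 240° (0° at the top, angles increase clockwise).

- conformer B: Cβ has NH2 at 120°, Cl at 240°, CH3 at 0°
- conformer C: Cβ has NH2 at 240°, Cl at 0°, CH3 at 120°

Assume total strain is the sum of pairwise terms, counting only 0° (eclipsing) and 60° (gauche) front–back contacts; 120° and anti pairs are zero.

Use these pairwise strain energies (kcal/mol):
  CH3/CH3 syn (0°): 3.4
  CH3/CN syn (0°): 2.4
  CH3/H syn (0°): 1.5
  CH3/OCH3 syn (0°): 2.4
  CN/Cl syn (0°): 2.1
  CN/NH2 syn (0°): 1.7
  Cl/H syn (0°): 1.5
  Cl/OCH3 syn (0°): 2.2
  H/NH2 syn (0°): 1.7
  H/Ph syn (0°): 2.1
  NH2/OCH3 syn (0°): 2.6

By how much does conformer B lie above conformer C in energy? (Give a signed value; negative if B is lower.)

B is eclipsed. H at 0° is eclipsed with CH3 at 0° (1.5); OCH3 at 120° is eclipsed with NH2 at 120° (2.6); CN at 240° is eclipsed with Cl at 240° (2.1). Total 6.2 kcal/mol.
C is eclipsed. H at 0° is eclipsed with Cl at 0° (1.5); OCH3 at 120° is eclipsed with CH3 at 120° (2.4); CN at 240° is eclipsed with NH2 at 240° (1.7). Total 5.6 kcal/mol.
E(B) − E(C) = 6.2 − 5.6 = +0.6 kcal/mol.

+0.6 kcal/mol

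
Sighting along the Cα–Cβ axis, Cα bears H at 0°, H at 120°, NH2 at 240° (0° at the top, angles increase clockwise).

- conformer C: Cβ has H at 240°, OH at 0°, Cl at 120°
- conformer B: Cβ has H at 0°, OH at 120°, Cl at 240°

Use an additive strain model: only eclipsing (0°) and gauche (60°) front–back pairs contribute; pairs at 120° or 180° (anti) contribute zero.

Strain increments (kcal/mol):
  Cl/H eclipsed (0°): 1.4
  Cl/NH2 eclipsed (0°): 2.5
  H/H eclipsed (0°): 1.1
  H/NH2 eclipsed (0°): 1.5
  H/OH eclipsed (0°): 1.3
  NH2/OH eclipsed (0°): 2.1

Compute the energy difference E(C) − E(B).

-0.7 kcal/mol

C (eclipsed): H–OH eclipsed, H–Cl eclipsed, NH2–H eclipsed; 1.3 + 1.4 + 1.5 = 4.2 kcal/mol.
B (eclipsed): H–H eclipsed, H–OH eclipsed, NH2–Cl eclipsed; 1.1 + 1.3 + 2.5 = 4.9 kcal/mol.
E(C) − E(B) = 4.2 − 4.9 = -0.7 kcal/mol.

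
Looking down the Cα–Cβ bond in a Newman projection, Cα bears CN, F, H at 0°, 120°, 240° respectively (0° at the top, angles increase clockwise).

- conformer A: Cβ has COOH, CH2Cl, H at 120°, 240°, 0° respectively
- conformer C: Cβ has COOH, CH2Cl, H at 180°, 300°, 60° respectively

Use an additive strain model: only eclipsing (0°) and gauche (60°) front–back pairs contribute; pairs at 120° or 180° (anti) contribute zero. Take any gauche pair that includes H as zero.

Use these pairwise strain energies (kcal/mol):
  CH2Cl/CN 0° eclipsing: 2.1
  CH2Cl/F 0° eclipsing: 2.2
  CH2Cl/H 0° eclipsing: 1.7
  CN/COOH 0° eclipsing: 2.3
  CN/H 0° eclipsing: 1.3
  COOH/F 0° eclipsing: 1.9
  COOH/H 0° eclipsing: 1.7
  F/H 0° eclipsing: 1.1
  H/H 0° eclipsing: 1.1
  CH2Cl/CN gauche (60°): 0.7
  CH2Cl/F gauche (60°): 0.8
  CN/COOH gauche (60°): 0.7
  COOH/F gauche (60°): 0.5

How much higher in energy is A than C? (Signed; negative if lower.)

A (eclipsed): CN–H eclipsed, F–COOH eclipsed, H–CH2Cl eclipsed; 1.3 + 1.9 + 1.7 = 4.9 kcal/mol.
C (staggered): CN–CH2Cl gauche, F–COOH gauche; 0.7 + 0.5 = 1.2 kcal/mol.
E(A) − E(C) = 4.9 − 1.2 = +3.7 kcal/mol.

+3.7 kcal/mol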